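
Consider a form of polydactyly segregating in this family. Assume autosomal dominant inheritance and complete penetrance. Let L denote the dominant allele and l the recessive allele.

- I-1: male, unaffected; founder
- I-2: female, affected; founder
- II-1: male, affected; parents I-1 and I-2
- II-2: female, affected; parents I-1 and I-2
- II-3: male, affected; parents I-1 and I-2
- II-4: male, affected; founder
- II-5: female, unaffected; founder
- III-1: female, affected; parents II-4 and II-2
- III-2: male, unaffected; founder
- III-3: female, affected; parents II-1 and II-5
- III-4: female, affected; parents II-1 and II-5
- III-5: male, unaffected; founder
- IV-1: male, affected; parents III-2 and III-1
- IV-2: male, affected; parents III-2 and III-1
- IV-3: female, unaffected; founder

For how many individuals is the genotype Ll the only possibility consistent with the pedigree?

Obligate heterozygotes: II-1 is affected so carries L and received l from I-1 (ll), so II-1 is Ll; II-2 is affected so carries L and received l from I-1 (ll), so II-2 is Ll; II-3 is affected so carries L and received l from I-1 (ll), so II-3 is Ll; III-3 is affected so carries L and received l from II-5 (ll), so III-3 is Ll; III-4 is affected so carries L and received l from II-5 (ll), so III-4 is Ll; IV-1 is affected so carries L and received l from III-2 (ll), so IV-1 is Ll; IV-2 is affected so carries L and received l from III-2 (ll), so IV-2 is Ll.
Every other individual is either homozygous by phenotype or has at least one consistent homozygous assignment, so the count is 7.

7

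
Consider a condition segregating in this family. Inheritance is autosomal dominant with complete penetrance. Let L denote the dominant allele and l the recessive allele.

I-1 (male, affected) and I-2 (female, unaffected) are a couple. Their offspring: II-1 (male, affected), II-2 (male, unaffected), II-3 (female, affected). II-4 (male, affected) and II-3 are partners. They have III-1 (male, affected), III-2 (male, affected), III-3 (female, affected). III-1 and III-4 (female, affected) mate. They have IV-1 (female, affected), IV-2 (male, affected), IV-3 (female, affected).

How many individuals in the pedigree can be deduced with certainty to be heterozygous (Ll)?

3

Obligate heterozygotes: I-1 is affected so carries L and passed l to II-2 (ll), so I-1 is Ll; II-1 is affected so carries L and received l from I-2 (ll), so II-1 is Ll; II-3 is affected so carries L and received l from I-2 (ll), so II-3 is Ll.
Every other individual is either homozygous by phenotype or has at least one consistent homozygous assignment, so the count is 3.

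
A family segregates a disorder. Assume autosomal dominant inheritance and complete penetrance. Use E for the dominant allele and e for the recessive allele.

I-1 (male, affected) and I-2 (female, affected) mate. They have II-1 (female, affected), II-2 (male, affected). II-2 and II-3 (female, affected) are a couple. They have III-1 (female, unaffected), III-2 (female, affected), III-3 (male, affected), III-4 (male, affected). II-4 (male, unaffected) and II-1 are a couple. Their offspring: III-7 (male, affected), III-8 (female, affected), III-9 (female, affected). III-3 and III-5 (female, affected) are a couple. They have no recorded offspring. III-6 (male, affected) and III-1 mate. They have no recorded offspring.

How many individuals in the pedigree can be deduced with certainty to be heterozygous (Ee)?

Obligate heterozygotes: II-2 is affected so carries E and passed e to III-1 (ee), so II-2 is Ee; II-3 is affected so carries E and passed e to III-1 (ee), so II-3 is Ee; III-7 is affected so carries E and received e from II-4 (ee), so III-7 is Ee; III-8 is affected so carries E and received e from II-4 (ee), so III-8 is Ee; III-9 is affected so carries E and received e from II-4 (ee), so III-9 is Ee.
Every other individual is either homozygous by phenotype or has at least one consistent homozygous assignment, so the count is 5.

5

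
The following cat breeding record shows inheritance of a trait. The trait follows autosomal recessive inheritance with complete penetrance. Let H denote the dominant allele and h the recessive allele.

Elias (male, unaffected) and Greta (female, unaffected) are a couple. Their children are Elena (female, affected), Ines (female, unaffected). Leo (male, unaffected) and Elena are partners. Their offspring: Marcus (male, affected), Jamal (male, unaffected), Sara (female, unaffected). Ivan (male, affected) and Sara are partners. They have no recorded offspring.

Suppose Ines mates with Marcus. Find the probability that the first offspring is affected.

Elias is unaffected so carries H and passed h to Elena (hh), so Elias is Hh.
Greta is unaffected so carries H and passed h to Elena (hh), so Greta is Hh.
Ines is an unaffected offspring of Elias (Hh) × Greta (Hh), whose cross gives 1/4 HH : 1/2 Hh : 1/4 hh; conditioning on being unaffected, Ines is HH with probability 1/3, Hh with probability 2/3.
Marcus is affected, so Marcus is hh.
Summing over parental genotype combinations, P(offspring is affected) = 2/3·1/2 = 1/3.

1/3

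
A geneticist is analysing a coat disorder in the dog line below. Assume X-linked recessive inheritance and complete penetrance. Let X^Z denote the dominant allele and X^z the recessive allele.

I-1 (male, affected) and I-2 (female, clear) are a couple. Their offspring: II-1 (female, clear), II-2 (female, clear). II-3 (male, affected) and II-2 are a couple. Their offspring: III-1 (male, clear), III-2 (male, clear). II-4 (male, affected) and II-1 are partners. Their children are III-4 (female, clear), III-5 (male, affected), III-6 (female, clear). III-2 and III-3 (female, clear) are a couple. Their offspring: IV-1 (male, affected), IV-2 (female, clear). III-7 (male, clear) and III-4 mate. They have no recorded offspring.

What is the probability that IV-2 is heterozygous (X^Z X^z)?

1/2

III-2 is clear, so III-2 is X^Z Y.
III-3 is clear so carries Z and passed z to IV-1 (X^z Y), so III-3 is X^Z X^z.
Their cross gives offspring ratios 1/2 X^Z X^Z : 1/2 X^Z X^z. Conditioning on IV-2 being clear, P(X^Z X^z) = 1/2 / 1 = 1/2.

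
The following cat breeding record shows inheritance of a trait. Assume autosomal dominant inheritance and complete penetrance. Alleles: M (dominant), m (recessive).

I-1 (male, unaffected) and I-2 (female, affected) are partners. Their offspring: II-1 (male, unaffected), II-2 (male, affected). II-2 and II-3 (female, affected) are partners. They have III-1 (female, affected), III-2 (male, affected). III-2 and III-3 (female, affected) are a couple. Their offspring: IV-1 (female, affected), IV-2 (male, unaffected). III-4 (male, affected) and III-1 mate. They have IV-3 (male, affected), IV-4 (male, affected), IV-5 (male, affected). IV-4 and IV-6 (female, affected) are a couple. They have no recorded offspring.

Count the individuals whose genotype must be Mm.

Obligate heterozygotes: I-2 is affected so carries M and passed m to II-1 (mm), so I-2 is Mm; II-2 is affected so carries M and received m from I-1 (mm), so II-2 is Mm; III-2 is affected so carries M and passed m to IV-2 (mm), so III-2 is Mm; III-3 is affected so carries M and passed m to IV-2 (mm), so III-3 is Mm.
Every other individual is either homozygous by phenotype or has at least one consistent homozygous assignment, so the count is 4.

4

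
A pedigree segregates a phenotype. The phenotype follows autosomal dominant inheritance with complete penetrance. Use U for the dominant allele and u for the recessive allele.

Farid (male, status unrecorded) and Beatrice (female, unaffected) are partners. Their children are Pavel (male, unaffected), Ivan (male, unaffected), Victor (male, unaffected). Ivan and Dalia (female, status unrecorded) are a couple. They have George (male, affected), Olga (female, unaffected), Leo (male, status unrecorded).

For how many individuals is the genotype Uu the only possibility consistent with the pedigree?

Obligate heterozygotes: Dalia passed U to George (Uu, whose u came from Ivan) and passed u to Olga (uu), so Dalia is Uu; George is affected so carries U and received u from Ivan (uu), so George is Uu.
Every other individual is either homozygous by phenotype or has at least one consistent homozygous assignment, so the count is 2.

2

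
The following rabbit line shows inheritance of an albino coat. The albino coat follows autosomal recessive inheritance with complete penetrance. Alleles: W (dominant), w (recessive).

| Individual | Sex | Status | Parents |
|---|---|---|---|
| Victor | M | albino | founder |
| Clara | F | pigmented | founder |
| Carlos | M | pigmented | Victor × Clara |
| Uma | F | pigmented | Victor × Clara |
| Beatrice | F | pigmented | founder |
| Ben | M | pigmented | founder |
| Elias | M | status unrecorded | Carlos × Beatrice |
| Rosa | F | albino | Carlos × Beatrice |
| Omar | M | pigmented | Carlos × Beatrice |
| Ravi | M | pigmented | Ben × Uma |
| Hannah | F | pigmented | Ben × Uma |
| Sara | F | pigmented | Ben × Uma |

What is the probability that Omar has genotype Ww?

Carlos is pigmented so carries W and received w from Victor (ww), so Carlos is Ww.
Beatrice is pigmented so carries W and passed w to Rosa (ww), so Beatrice is Ww.
Their cross gives offspring ratios 1/4 WW : 1/2 Ww : 1/4 ww. Conditioning on Omar being pigmented, P(Ww) = 1/2 / 3/4 = 2/3.

2/3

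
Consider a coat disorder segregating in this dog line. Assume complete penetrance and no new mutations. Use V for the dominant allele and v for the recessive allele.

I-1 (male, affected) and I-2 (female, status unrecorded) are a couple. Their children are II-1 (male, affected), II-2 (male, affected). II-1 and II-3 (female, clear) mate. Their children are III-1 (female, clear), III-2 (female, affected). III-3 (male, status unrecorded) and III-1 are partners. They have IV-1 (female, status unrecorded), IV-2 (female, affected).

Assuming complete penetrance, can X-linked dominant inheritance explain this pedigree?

No

Under X-linked dominant, III-1 (clear, female) cannot arise from II-1 (affected) × II-3 (clear).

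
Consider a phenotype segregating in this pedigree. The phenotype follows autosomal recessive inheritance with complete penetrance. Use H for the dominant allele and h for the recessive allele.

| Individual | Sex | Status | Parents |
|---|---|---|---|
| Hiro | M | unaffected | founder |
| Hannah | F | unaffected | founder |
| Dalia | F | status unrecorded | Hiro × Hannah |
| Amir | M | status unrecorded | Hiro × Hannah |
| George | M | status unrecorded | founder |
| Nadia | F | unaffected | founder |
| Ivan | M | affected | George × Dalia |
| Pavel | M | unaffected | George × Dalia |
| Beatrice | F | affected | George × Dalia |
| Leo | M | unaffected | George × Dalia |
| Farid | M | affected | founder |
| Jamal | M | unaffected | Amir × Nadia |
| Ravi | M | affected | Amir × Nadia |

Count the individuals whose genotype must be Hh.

1

Obligate heterozygotes: Nadia is unaffected so carries H and passed h to Ravi (hh), so Nadia is Hh.
Every other individual is either homozygous by phenotype or has at least one consistent homozygous assignment, so the count is 1.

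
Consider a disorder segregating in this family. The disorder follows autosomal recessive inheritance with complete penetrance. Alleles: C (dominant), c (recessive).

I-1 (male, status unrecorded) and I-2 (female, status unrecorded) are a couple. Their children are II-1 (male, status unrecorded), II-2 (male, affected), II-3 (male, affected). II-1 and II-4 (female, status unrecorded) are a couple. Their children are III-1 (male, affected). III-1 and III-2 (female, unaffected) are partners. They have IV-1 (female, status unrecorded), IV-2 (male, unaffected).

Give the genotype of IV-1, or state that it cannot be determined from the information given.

cannot be determined

IV-1's phenotype is unrecorded, and no parent or child forces a single allele at both positions; consistent genotype assignments exist with IV-1 as Cc or cc.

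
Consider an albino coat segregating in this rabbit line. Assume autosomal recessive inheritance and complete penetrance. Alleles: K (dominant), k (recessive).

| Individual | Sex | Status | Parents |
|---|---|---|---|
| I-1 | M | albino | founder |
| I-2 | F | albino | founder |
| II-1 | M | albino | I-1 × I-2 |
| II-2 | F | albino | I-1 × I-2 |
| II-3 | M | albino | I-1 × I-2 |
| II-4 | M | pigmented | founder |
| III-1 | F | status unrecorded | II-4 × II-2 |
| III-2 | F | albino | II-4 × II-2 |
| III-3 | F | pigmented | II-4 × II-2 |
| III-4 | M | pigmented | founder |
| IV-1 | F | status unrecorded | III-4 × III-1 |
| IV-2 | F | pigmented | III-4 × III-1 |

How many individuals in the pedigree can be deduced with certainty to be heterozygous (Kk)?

Obligate heterozygotes: II-4 is pigmented so carries K and passed k to III-2 (kk), so II-4 is Kk; III-3 is pigmented so carries K and received k from II-2 (kk), so III-3 is Kk.
Every other individual is either homozygous by phenotype or has at least one consistent homozygous assignment, so the count is 2.

2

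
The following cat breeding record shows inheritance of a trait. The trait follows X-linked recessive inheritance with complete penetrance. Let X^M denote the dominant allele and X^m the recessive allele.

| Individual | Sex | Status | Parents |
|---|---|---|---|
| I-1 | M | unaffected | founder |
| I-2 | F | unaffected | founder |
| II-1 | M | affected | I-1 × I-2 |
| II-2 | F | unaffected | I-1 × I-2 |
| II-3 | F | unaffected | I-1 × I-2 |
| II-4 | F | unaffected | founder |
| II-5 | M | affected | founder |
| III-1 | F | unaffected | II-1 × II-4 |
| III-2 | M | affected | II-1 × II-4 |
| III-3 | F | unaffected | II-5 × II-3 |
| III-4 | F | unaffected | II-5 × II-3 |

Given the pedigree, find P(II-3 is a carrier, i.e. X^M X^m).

I-1 is unaffected, so I-1 is X^M Y.
I-2 is unaffected so carries M and passed m to II-1 (X^m Y), so I-2 is X^M X^m.
Their cross gives offspring ratios 1/2 X^M X^M : 1/2 X^M X^m. Conditioning on II-3 being unaffected, P(X^M X^m) = 1/2 / 1 = 1/2 before taking II-3's own offspring into account.
II-5 is affected, so II-5 is X^m Y.
Now use II-3's offspring. Probability of each recorded status — unaffected daughter III-3: 1/2 if II-3 is X^M X^m, 1 if X^M X^M; unaffected daughter III-4: 1/2 if II-3 is X^M X^m, 1 if X^M X^M.
Bayes: P(X^M X^m) = 1/2·1/4 / (1/2·1/4 + 1/2·1) = 1/5.

1/5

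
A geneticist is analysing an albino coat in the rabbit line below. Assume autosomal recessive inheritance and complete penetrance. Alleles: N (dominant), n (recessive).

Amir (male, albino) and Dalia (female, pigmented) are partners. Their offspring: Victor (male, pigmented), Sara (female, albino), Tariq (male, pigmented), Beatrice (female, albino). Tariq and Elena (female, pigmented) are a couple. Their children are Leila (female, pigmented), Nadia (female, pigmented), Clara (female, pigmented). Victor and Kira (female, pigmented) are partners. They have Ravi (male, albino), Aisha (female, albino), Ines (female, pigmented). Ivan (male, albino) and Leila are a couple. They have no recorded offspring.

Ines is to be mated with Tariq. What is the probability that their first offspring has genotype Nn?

Victor is pigmented so carries N and received n from Amir (nn), so Victor is Nn.
Kira is pigmented so carries N and passed n to Ravi (nn), so Kira is Nn.
Ines is a pigmented offspring of Victor (Nn) × Kira (Nn), whose cross gives 1/4 NN : 1/2 Nn : 1/4 nn; conditioning on being pigmented, Ines is NN with probability 1/3, Nn with probability 2/3.
Tariq is pigmented so carries N and received n from Amir (nn), so Tariq is Nn.
Summing over parental genotype combinations, P(offspring has genotype Nn) = 1/3·1/2 + 2/3·1/2 = 1/2.

1/2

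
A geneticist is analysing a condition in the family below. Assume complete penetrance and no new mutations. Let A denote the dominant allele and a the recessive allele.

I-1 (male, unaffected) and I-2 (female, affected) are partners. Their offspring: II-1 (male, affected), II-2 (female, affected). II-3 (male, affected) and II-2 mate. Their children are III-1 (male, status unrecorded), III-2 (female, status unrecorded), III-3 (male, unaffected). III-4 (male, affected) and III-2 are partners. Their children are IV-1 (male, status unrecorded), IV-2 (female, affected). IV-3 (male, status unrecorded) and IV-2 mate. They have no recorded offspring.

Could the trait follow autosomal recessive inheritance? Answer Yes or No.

Under autosomal recessive, III-3 (unaffected, male) cannot arise from II-3 (affected) × II-2 (affected).

No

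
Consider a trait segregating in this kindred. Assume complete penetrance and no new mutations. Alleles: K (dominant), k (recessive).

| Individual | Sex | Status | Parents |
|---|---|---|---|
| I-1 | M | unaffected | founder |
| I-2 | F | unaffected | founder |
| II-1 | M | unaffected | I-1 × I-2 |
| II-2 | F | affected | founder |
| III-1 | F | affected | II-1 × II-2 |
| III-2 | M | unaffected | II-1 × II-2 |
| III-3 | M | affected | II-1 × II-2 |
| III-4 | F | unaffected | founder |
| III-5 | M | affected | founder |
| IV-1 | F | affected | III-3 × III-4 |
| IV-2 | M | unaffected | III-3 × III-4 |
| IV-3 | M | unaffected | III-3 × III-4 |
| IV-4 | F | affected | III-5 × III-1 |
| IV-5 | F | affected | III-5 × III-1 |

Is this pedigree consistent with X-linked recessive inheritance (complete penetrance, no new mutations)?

Under X-linked recessive, III-1 (affected, female) cannot arise from II-1 (unaffected) × II-2 (affected).

No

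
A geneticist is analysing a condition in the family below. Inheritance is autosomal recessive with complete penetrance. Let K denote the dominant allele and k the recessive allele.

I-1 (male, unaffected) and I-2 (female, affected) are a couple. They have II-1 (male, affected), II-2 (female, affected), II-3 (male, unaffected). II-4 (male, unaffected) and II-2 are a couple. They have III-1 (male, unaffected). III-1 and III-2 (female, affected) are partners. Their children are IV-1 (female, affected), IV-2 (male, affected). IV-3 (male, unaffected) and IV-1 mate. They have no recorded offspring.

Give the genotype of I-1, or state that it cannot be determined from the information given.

From phenotype alone, I-1 is KK or Kk.
I-1 is unaffected so carries K and passed k to II-1 (kk), so I-1 is Kk.

Kk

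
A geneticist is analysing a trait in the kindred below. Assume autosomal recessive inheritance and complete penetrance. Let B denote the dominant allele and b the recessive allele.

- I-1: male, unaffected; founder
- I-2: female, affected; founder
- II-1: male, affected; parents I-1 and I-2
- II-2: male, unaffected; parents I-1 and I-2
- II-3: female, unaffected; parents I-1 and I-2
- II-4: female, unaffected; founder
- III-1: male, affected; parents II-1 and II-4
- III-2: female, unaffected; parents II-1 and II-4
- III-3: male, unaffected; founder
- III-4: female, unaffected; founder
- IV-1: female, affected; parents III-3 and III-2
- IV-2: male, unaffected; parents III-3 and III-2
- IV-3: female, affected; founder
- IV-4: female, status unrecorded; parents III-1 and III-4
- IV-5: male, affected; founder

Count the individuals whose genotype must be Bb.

6

Obligate heterozygotes: I-1 is unaffected so carries B and passed b to II-1 (bb), so I-1 is Bb; II-2 is unaffected so carries B and received b from I-2 (bb), so II-2 is Bb; II-3 is unaffected so carries B and received b from I-2 (bb), so II-3 is Bb; II-4 is unaffected so carries B and passed b to III-1 (bb), so II-4 is Bb; III-2 is unaffected so carries B and received b from II-1 (bb), so III-2 is Bb; III-3 is unaffected so carries B and passed b to IV-1 (bb), so III-3 is Bb.
Every other individual is either homozygous by phenotype or has at least one consistent homozygous assignment, so the count is 6.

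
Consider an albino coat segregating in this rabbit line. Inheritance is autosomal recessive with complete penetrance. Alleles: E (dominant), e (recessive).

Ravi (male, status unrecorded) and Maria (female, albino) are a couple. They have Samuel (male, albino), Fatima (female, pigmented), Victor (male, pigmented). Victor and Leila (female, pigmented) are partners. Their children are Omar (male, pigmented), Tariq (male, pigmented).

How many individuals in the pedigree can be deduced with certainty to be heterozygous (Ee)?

3

Obligate heterozygotes: Ravi passed E to Fatima (Ee, whose e came from Maria) and passed e to Samuel (ee), so Ravi is Ee; Fatima is pigmented so carries E and received e from Maria (ee), so Fatima is Ee; Victor is pigmented so carries E and received e from Maria (ee), so Victor is Ee.
Every other individual is either homozygous by phenotype or has at least one consistent homozygous assignment, so the count is 3.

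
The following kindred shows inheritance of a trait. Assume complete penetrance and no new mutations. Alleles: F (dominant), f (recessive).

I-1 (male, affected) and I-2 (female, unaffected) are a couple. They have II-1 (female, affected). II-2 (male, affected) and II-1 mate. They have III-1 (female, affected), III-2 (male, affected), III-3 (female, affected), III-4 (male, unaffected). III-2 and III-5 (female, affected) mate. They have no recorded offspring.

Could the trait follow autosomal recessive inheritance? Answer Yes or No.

No

Under autosomal recessive, III-4 (unaffected, male) cannot arise from II-2 (affected) × II-1 (affected).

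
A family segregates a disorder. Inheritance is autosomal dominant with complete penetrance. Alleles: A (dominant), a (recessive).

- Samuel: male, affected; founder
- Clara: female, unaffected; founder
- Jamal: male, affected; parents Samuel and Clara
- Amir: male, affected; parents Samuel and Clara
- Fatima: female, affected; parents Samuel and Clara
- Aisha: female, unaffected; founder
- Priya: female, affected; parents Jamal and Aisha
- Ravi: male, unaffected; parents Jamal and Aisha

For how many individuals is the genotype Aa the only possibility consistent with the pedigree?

4

Obligate heterozygotes: Jamal is affected so carries A and received a from Clara (aa), so Jamal is Aa; Amir is affected so carries A and received a from Clara (aa), so Amir is Aa; Fatima is affected so carries A and received a from Clara (aa), so Fatima is Aa; Priya is affected so carries A and received a from Aisha (aa), so Priya is Aa.
Every other individual is either homozygous by phenotype or has at least one consistent homozygous assignment, so the count is 4.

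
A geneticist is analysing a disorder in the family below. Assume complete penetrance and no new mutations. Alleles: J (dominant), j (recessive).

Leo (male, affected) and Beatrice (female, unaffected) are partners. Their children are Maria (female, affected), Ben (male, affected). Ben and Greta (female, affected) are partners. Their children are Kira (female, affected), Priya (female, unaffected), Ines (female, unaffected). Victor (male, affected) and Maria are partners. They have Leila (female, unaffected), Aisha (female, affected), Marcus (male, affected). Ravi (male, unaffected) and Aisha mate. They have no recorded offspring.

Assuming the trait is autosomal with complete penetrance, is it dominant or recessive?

dominant

Ben and Greta are both affected yet have an unaffected child Priya. Under a recessive model two affected parents are homozygous and every child would be affected, so the trait cannot be recessive.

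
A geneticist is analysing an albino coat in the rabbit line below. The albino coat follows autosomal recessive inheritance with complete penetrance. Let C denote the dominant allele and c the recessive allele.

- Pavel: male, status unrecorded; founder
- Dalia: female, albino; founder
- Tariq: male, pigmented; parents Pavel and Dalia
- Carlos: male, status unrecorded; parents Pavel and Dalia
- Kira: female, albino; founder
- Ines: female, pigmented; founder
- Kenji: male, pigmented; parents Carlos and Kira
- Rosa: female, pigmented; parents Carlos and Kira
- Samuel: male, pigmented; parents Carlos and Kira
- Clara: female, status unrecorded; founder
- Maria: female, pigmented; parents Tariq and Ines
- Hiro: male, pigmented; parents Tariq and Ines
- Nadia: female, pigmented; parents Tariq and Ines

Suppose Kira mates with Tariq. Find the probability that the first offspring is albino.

1/2

Kira is albino, so Kira is cc.
Tariq is pigmented so carries C and received c from Dalia (cc), so Tariq is Cc.
The cross gives 1/2 Cc : 1/2 cc, so P(offspring is albino) = 1/2.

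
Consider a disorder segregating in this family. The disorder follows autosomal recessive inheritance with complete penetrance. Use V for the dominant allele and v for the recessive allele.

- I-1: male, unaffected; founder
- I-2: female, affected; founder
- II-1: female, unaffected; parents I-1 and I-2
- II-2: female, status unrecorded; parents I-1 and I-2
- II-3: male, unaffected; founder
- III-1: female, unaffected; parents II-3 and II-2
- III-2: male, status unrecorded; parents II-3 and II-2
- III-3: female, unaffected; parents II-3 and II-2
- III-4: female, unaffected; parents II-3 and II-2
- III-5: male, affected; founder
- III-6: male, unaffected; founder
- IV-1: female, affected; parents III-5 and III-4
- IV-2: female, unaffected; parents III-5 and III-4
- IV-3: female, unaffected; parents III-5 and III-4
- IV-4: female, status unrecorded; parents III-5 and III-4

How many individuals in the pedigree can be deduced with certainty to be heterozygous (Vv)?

4

Obligate heterozygotes: II-1 is unaffected so carries V and received v from I-2 (vv), so II-1 is Vv; III-4 is unaffected so carries V and passed v to IV-1 (vv), so III-4 is Vv; IV-2 is unaffected so carries V and received v from III-5 (vv), so IV-2 is Vv; IV-3 is unaffected so carries V and received v from III-5 (vv), so IV-3 is Vv.
Every other individual is either homozygous by phenotype or has at least one consistent homozygous assignment, so the count is 4.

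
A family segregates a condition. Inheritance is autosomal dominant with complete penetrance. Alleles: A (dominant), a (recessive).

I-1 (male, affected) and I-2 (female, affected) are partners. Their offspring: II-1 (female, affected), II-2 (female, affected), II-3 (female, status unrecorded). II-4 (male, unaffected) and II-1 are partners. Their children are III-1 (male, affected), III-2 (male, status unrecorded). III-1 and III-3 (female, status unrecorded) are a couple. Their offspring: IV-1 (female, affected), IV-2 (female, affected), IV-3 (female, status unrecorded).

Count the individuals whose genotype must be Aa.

1

Obligate heterozygotes: III-1 is affected so carries A and received a from II-4 (aa), so III-1 is Aa.
Every other individual is either homozygous by phenotype or has at least one consistent homozygous assignment, so the count is 1.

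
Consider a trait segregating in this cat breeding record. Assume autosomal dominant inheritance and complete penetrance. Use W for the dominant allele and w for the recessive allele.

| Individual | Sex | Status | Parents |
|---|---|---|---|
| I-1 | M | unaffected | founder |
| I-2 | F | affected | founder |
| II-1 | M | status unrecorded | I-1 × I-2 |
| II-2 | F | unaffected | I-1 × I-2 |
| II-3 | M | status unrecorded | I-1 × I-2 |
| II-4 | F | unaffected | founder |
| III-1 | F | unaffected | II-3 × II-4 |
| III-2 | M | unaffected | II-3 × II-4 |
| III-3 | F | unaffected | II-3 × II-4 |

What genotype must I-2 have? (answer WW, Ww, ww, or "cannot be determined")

Ww

From phenotype alone, I-2 is WW or Ww.
I-2 is affected so carries W and passed w to II-2 (ww), so I-2 is Ww.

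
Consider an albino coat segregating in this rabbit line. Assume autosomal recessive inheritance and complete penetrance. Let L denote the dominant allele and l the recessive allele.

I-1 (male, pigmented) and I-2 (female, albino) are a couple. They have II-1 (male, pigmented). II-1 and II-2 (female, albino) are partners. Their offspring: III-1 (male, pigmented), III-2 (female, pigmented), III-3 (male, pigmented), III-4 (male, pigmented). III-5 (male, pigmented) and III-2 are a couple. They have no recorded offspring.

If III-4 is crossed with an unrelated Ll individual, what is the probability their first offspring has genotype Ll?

III-4 is pigmented so carries L and received l from II-2 (ll), so III-4 is Ll.
The cross gives 1/4 LL : 1/2 Ll : 1/4 ll, so P(offspring has genotype Ll) = 1/2.

1/2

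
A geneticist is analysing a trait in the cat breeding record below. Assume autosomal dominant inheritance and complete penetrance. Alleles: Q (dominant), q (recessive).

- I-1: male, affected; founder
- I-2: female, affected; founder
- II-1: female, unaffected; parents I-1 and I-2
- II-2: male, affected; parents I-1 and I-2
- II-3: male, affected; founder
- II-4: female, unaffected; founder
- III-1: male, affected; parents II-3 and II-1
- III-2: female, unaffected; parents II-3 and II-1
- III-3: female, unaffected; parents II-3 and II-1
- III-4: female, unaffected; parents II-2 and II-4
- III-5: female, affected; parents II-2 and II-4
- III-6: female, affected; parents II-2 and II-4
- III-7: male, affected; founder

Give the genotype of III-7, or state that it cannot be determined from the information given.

cannot be determined

III-7's phenotype allows QQ or Qq, and no parent or child forces a single allele at both positions; consistent genotype assignments exist with III-7 as QQ or Qq.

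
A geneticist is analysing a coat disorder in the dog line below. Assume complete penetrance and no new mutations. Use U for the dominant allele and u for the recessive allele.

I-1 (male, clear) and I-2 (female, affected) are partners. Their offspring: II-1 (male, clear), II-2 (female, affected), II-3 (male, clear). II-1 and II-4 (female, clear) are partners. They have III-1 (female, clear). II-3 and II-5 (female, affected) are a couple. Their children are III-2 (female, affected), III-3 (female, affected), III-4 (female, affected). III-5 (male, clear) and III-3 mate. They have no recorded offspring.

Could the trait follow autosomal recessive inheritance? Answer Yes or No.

Yes

A consistent assignment under autosomal recessive exists: I-1 Uu, I-2 uu, II-1 Uu, II-2 uu, II-3 Uu, II-4 UU, II-5 uu, III-1 UU, III-2 uu, III-3 uu, III-4 uu, III-5 UU.
In this assignment every recorded phenotype matches its genotype and every non-founder's genotype is obtainable from its parents' genotypes, so the pedigree is consistent.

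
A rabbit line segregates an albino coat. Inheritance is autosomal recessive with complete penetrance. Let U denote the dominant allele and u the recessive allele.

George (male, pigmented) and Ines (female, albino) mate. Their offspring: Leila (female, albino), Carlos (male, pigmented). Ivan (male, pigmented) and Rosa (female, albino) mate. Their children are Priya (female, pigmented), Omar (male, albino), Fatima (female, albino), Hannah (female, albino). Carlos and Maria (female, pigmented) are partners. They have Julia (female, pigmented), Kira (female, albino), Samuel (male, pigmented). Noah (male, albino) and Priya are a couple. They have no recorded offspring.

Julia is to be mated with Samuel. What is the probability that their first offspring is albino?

Carlos is pigmented so carries U and received u from Ines (uu), so Carlos is Uu.
Maria is pigmented so carries U and passed u to Kira (uu), so Maria is Uu.
Julia is a pigmented offspring of Carlos (Uu) × Maria (Uu), whose cross gives 1/4 UU : 1/2 Uu : 1/4 uu; conditioning on being pigmented, Julia is UU with probability 1/3, Uu with probability 2/3.
Samuel is a pigmented offspring of Carlos (Uu) × Maria (Uu), whose cross gives 1/4 UU : 1/2 Uu : 1/4 uu; conditioning on being pigmented, Samuel is UU with probability 1/3, Uu with probability 2/3.
Summing over parental genotype combinations, P(offspring is albino) = 4/9·1/4 = 1/9.

1/9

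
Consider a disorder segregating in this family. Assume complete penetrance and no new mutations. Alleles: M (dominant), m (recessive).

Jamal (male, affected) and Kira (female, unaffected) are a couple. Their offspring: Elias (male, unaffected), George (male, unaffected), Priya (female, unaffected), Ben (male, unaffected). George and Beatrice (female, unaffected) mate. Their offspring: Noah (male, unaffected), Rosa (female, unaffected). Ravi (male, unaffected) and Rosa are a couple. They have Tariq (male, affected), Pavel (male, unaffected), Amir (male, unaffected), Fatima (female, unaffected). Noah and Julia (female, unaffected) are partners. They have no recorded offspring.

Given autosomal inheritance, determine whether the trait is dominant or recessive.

recessive

Ravi and Rosa are both unaffected yet have an affected child Tariq. Under dominance, an affected child requires at least one affected parent, so the trait cannot be dominant.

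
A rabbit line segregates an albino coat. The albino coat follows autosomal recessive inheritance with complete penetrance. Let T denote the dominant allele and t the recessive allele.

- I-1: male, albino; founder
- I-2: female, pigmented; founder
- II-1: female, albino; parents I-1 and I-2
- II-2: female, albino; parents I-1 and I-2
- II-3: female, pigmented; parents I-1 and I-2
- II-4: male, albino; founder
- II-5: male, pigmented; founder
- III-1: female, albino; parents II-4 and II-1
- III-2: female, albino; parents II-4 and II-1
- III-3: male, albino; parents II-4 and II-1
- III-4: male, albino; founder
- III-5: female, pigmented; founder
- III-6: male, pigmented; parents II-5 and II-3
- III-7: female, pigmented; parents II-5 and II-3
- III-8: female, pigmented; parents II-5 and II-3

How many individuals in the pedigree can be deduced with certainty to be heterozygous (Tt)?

2

Obligate heterozygotes: I-2 is pigmented so carries T and passed t to II-1 (tt), so I-2 is Tt; II-3 is pigmented so carries T and received t from I-1 (tt), so II-3 is Tt.
Every other individual is either homozygous by phenotype or has at least one consistent homozygous assignment, so the count is 2.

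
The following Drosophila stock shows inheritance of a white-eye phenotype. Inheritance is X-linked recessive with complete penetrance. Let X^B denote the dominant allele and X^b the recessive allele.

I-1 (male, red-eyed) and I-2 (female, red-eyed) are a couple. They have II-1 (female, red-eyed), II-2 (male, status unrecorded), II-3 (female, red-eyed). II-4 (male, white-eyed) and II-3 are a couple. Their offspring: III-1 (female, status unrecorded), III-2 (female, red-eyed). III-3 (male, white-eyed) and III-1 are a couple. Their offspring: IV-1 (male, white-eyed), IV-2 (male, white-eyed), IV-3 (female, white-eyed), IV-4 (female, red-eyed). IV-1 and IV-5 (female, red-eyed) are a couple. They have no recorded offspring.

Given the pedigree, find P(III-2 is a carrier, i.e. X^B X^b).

III-2 is red-eyed so carries B and received b from II-4 (X^b Y), so III-2 is X^B X^b, giving P(X^B X^b) = 1.

1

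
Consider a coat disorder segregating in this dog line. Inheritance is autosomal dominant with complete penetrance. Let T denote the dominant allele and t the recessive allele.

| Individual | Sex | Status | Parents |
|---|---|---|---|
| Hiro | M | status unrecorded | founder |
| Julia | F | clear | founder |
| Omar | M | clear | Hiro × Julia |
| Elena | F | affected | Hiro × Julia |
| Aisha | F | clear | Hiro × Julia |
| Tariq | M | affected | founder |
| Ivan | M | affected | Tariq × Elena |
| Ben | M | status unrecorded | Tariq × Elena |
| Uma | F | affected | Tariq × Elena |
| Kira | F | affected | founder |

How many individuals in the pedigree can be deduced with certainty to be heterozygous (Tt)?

2

Obligate heterozygotes: Hiro passed T to Elena (Tt, whose t came from Julia) and passed t to Omar (tt), so Hiro is Tt; Elena is affected so carries T and received t from Julia (tt), so Elena is Tt.
Every other individual is either homozygous by phenotype or has at least one consistent homozygous assignment, so the count is 2.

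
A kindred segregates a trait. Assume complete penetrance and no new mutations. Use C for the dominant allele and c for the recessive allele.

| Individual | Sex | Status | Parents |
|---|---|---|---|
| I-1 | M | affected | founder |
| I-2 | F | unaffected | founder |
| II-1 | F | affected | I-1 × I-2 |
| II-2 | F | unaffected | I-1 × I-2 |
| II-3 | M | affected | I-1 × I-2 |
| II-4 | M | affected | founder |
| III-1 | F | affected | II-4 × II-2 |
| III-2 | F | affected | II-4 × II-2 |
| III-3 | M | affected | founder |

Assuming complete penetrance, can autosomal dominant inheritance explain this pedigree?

A consistent assignment under autosomal dominant exists: I-1 Cc, I-2 cc, II-1 Cc, II-2 cc, II-3 Cc, II-4 CC, III-1 Cc, III-2 Cc, III-3 CC.
In this assignment every recorded phenotype matches its genotype and every non-founder's genotype is obtainable from its parents' genotypes, so the pedigree is consistent.

Yes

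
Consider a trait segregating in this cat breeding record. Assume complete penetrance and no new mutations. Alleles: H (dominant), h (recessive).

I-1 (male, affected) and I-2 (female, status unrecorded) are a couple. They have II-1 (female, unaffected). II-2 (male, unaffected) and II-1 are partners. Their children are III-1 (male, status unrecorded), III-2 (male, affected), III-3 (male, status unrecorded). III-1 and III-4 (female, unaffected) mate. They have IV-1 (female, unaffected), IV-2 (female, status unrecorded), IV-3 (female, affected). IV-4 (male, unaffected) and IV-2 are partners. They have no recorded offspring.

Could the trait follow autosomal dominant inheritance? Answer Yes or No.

No

Under autosomal dominant, III-2 (affected, male) cannot arise from II-2 (unaffected) × II-1 (unaffected).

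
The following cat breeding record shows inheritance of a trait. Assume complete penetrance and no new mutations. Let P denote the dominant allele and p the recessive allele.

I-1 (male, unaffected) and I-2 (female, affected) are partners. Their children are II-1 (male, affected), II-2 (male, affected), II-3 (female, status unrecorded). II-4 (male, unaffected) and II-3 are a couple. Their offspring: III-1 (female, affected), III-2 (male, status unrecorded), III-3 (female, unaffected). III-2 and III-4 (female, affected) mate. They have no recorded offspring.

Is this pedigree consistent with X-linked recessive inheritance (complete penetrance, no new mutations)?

No

Under X-linked recessive, III-1 (affected, female) cannot arise from II-4 (unaffected) × II-3 (unrecorded).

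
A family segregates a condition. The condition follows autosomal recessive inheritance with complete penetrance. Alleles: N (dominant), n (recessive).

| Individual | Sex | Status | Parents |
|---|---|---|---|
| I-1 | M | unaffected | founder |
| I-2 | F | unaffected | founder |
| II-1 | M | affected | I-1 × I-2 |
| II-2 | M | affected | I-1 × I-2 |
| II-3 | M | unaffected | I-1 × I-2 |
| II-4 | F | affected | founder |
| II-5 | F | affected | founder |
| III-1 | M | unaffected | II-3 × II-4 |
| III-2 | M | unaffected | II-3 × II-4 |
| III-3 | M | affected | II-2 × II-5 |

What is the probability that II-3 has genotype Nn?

1/3

I-1 is unaffected so carries N and passed n to II-1 (nn), so I-1 is Nn.
I-2 is unaffected so carries N and passed n to II-1 (nn), so I-2 is Nn.
Their cross gives offspring ratios 1/4 NN : 1/2 Nn : 1/4 nn. Conditioning on II-3 being unaffected, P(Nn) = 1/2 / 3/4 = 2/3 before taking II-3's own offspring into account.
II-4 is affected, so II-4 is nn.
Now use II-3's offspring. Probability of each recorded status — unaffected son III-1: 1/2 if II-3 is Nn, 1 if NN; unaffected son III-2: 1/2 if II-3 is Nn, 1 if NN.
Bayes: P(Nn) = 2/3·1/4 / (2/3·1/4 + 1/3·1) = 1/3.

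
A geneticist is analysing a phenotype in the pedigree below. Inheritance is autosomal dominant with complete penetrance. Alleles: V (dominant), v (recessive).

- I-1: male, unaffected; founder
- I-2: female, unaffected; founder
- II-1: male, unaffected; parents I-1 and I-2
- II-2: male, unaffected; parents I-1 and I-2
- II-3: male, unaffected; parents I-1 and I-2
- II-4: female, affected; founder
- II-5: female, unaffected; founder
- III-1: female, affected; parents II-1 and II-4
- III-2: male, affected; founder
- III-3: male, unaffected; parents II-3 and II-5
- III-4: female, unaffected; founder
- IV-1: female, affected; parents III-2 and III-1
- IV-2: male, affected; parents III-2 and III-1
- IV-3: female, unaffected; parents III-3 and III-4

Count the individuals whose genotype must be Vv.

Obligate heterozygotes: III-1 is affected so carries V and received v from II-1 (vv), so III-1 is Vv.
Every other individual is either homozygous by phenotype or has at least one consistent homozygous assignment, so the count is 1.

1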